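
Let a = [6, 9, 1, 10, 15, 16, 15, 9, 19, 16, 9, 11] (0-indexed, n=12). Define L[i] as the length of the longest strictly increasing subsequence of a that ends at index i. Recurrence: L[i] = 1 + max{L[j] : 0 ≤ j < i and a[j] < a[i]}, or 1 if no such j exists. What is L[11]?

4

   i    0    1    2    3    4    5    6    7    8    9   10   11
a[i]    6    9    1   10   15   16   15    9   19   16    9   11
L[i]    1    2    1    3    4    5    4    2    6    5    2    4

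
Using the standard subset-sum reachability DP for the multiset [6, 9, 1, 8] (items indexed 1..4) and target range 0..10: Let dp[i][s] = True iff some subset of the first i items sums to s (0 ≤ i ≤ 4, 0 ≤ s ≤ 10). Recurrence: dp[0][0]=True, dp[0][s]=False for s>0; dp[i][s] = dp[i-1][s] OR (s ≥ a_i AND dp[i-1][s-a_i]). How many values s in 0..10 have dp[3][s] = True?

i\s   0   1   2   3   4   5   6   7   8   9  10
  0   T   F   F   F   F   F   F   F   F   F   F
  1   T   F   F   F   F   F   T   F   F   F   F
  2   T   F   F   F   F   F   T   F   F   T   F
  3   T   T   F   F   F   F   T   T   F   T   T
  4   T   T   F   F   F   F   T   T   T   T   T

6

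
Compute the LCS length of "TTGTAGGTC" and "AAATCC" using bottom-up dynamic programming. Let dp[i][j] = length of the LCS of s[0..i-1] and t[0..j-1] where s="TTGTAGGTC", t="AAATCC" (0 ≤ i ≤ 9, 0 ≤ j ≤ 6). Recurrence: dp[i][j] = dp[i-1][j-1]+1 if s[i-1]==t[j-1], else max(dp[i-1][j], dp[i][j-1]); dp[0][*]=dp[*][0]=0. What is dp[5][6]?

   ''  A  A  A  T  C  C
''  0  0  0  0  0  0  0
 T  0  0  0  0  1  1  1
 T  0  0  0  0  1  1  1
 G  0  0  0  0  1  1  1
 T  0  0  0  0  1  1  1
 A  0  1  1  1  1  1  1
 G  0  1  1  1  1  1  1
 G  0  1  1  1  1  1  1
 T  0  1  1  1  2  2  2
 C  0  1  1  1  2  3  3

1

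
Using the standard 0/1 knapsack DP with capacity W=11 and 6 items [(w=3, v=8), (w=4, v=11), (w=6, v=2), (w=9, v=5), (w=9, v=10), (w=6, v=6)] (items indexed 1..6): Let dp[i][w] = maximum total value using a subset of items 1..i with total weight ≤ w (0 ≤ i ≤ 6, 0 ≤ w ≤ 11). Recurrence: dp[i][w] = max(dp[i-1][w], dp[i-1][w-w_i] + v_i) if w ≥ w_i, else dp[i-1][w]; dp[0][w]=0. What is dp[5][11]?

19

i\w   0   1   2   3   4   5   6   7   8   9  10  11
  0   0   0   0   0   0   0   0   0   0   0   0   0
  1   0   0   0   8   8   8   8   8   8   8   8   8
  2   0   0   0   8  11  11  11  19  19  19  19  19
  3   0   0   0   8  11  11  11  19  19  19  19  19
  4   0   0   0   8  11  11  11  19  19  19  19  19
  5   0   0   0   8  11  11  11  19  19  19  19  19
  6   0   0   0   8  11  11  11  19  19  19  19  19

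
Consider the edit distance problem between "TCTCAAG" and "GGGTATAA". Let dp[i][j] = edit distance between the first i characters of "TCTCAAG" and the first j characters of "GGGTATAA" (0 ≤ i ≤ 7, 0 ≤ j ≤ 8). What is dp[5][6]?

5

   ''  G  G  G  T  A  T  A  A
''  0  1  2  3  4  5  6  7  8
 T  1  1  2  3  3  4  5  6  7
 C  2  2  2  3  4  4  5  6  7
 T  3  3  3  3  3  4  4  5  6
 C  4  4  4  4  4  4  5  5  6
 A  5  5  5  5  5  4  5  5  5
 A  6  6  6  6  6  5  5  5  5
 G  7  6  6  6  7  6  6  6  6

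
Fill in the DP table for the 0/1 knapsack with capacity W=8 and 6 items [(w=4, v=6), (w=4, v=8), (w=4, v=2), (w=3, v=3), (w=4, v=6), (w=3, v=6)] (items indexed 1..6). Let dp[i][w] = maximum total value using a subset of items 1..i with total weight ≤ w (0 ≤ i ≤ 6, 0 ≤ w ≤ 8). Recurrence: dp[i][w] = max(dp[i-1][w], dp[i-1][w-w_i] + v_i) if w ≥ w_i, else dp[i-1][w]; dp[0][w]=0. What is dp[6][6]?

9

i\w   0   1   2   3   4   5   6   7   8
  0   0   0   0   0   0   0   0   0   0
  1   0   0   0   0   6   6   6   6   6
  2   0   0   0   0   8   8   8   8  14
  3   0   0   0   0   8   8   8   8  14
  4   0   0   0   3   8   8   8  11  14
  5   0   0   0   3   8   8   8  11  14
  6   0   0   0   6   8   8   9  14  14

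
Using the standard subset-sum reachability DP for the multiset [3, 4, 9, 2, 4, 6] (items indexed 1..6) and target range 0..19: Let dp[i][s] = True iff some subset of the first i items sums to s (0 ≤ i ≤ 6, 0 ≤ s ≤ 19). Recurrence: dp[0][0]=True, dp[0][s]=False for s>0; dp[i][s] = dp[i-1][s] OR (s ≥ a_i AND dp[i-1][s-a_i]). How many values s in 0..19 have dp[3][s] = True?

8

i\s   0   1   2   3   4   5   6   7   8   9  10  11  12  13  14  15  16  17  18  19
  0   T   F   F   F   F   F   F   F   F   F   F   F   F   F   F   F   F   F   F   F
  1   T   F   F   T   F   F   F   F   F   F   F   F   F   F   F   F   F   F   F   F
  2   T   F   F   T   T   F   F   T   F   F   F   F   F   F   F   F   F   F   F   F
  3   T   F   F   T   T   F   F   T   F   T   F   F   T   T   F   F   T   F   F   F
  4   T   F   T   T   T   T   T   T   F   T   F   T   T   T   T   T   T   F   T   F
  5   T   F   T   T   T   T   T   T   T   T   T   T   T   T   T   T   T   T   T   T
  6   T   F   T   T   T   T   T   T   T   T   T   T   T   T   T   T   T   T   T   T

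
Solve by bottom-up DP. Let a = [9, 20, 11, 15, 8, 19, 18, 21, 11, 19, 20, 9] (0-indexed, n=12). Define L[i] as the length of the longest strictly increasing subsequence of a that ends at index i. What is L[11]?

   i    0    1    2    3    4    5    6    7    8    9   10   11
a[i]    9   20   11   15    8   19   18   21   11   19   20    9
L[i]    1    2    2    3    1    4    4    5    2    5    6    2

2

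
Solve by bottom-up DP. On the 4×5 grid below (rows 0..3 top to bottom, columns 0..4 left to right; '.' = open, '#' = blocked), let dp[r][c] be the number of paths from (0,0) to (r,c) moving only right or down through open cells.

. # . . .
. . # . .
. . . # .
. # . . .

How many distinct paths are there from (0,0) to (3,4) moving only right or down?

2

r\c   0   1   2   3   4
  0   1   0   0   0   0
  1   1   1   0   0   0
  2   1   2   2   0   0
  3   1   0   2   2   2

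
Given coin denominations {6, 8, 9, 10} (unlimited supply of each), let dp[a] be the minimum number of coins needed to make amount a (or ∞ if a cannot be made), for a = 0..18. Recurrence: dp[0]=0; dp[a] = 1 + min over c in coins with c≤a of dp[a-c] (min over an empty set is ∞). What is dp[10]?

1

 a  0  1  2  3  4  5  6  7  8  9 10 11 12 13 14 15 16 17 18
dp  0  -  -  -  -  -  1  -  1  1  1  -  2  -  2  2  2  2  2
(- denotes ∞ / unreachable)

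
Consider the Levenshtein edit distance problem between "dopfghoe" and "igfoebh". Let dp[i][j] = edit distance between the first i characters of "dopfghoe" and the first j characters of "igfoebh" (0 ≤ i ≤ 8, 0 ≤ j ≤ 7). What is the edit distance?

   ''  i  g  f  o  e  b  h
''  0  1  2  3  4  5  6  7
 d  1  1  2  3  4  5  6  7
 o  2  2  2  3  3  4  5  6
 p  3  3  3  3  4  4  5  6
 f  4  4  4  3  4  5  5  6
 g  5  5  4  4  4  5  6  6
 h  6  6  5  5  5  5  6  6
 o  7  7  6  6  5  6  6  7
 e  8  8  7  7  6  5  6  7

7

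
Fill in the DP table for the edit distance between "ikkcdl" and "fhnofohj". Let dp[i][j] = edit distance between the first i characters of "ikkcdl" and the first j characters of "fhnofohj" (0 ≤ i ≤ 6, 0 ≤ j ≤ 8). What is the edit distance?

8

   ''  f  h  n  o  f  o  h  j
''  0  1  2  3  4  5  6  7  8
 i  1  1  2  3  4  5  6  7  8
 k  2  2  2  3  4  5  6  7  8
 k  3  3  3  3  4  5  6  7  8
 c  4  4  4  4  4  5  6  7  8
 d  5  5  5  5  5  5  6  7  8
 l  6  6  6  6  6  6  6  7  8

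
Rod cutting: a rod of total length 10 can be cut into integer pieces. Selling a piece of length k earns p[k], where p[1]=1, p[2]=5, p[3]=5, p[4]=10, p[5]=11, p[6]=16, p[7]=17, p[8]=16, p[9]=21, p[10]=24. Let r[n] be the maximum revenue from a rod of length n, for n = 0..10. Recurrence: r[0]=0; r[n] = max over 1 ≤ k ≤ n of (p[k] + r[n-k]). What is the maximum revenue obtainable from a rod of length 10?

26

   n    0    1    2    3    4    5    6    7    8    9   10
r[n]    0    1    5    6   10   11   16   17   21   22   26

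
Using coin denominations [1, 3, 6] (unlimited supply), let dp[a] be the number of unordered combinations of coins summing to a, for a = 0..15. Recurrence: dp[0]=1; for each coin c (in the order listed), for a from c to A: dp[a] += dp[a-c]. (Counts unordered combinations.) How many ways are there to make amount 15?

12

after  coin     0     1     2     3     4     5     6     7     8     9    10    11    12    13    14    15
          1     1     1     1     1     1     1     1     1     1     1     1     1     1     1     1     1
          3     1     1     1     2     2     2     3     3     3     4     4     4     5     5     5     6
          6     1     1     1     2     2     2     4     4     4     6     6     6     9     9     9    12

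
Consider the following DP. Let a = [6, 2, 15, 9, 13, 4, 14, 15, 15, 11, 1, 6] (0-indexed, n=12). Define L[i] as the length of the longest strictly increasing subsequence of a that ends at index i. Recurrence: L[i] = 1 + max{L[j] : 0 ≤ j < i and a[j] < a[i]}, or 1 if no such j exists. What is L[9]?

3

   i    0    1    2    3    4    5    6    7    8    9   10   11
a[i]    6    2   15    9   13    4   14   15   15   11    1    6
L[i]    1    1    2    2    3    2    4    5    5    3    1    3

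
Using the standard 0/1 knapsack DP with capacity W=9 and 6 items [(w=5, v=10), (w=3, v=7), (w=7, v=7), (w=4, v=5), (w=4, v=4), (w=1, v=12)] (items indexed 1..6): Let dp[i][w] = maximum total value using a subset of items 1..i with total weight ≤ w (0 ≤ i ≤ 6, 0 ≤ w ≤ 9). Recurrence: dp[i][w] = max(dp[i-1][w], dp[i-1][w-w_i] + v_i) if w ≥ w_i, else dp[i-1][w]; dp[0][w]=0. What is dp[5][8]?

17

i\w   0   1   2   3   4   5   6   7   8   9
  0   0   0   0   0   0   0   0   0   0   0
  1   0   0   0   0   0  10  10  10  10  10
  2   0   0   0   7   7  10  10  10  17  17
  3   0   0   0   7   7  10  10  10  17  17
  4   0   0   0   7   7  10  10  12  17  17
  5   0   0   0   7   7  10  10  12  17  17
  6   0  12  12  12  19  19  22  22  24  29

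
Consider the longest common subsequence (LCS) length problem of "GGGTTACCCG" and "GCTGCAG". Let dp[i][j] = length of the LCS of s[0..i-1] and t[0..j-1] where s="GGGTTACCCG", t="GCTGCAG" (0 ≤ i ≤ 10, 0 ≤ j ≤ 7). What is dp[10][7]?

4

   ''  G  C  T  G  C  A  G
''  0  0  0  0  0  0  0  0
 G  0  1  1  1  1  1  1  1
 G  0  1  1  1  2  2  2  2
 G  0  1  1  1  2  2  2  3
 T  0  1  1  2  2  2  2  3
 T  0  1  1  2  2  2  2  3
 A  0  1  1  2  2  2  3  3
 C  0  1  2  2  2  3  3  3
 C  0  1  2  2  2  3  3  3
 C  0  1  2  2  2  3  3  3
 G  0  1  2  2  3  3  3  4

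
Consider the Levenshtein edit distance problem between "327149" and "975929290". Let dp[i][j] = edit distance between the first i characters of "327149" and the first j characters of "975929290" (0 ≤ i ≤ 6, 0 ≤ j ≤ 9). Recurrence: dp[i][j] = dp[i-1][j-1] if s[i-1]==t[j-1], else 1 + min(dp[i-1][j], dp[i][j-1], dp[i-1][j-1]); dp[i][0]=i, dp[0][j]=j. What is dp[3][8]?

   ''  9  7  5  9  2  9  2  9  0
''  0  1  2  3  4  5  6  7  8  9
 3  1  1  2  3  4  5  6  7  8  9
 2  2  2  2  3  4  4  5  6  7  8
 7  3  3  2  3  4  5  5  6  7  8
 1  4  4  3  3  4  5  6  6  7  8
 4  5  5  4  4  4  5  6  7  7  8
 9  6  5  5  5  4  5  5  6  7  8

7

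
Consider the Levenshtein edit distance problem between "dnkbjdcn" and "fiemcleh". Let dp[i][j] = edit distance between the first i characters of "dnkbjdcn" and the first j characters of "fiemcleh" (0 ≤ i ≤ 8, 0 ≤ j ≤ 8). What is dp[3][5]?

5

   ''  f  i  e  m  c  l  e  h
''  0  1  2  3  4  5  6  7  8
 d  1  1  2  3  4  5  6  7  8
 n  2  2  2  3  4  5  6  7  8
 k  3  3  3  3  4  5  6  7  8
 b  4  4  4  4  4  5  6  7  8
 j  5  5  5  5  5  5  6  7  8
 d  6  6  6  6  6  6  6  7  8
 c  7  7  7  7  7  6  7  7  8
 n  8  8  8  8  8  7  7  8  8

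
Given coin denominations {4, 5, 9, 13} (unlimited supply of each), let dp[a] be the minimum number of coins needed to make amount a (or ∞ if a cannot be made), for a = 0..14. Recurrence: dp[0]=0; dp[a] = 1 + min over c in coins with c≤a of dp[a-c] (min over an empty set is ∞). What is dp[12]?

 a  0  1  2  3  4  5  6  7  8  9 10 11 12 13 14
dp  0  -  -  -  1  1  -  -  2  1  2  -  3  1  2
(- denotes ∞ / unreachable)

3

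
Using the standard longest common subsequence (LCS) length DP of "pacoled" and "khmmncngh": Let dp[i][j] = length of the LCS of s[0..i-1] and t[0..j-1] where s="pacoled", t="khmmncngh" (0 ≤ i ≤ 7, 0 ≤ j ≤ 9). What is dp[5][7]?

   ''  k  h  m  m  n  c  n  g  h
''  0  0  0  0  0  0  0  0  0  0
 p  0  0  0  0  0  0  0  0  0  0
 a  0  0  0  0  0  0  0  0  0  0
 c  0  0  0  0  0  0  1  1  1  1
 o  0  0  0  0  0  0  1  1  1  1
 l  0  0  0  0  0  0  1  1  1  1
 e  0  0  0  0  0  0  1  1  1  1
 d  0  0  0  0  0  0  1  1  1  1

1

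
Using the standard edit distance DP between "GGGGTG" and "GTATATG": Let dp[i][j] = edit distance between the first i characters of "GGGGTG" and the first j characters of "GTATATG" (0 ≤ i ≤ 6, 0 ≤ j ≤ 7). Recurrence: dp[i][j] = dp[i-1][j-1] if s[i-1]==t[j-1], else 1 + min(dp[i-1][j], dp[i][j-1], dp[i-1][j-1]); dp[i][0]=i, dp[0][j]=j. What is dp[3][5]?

4

   ''  G  T  A  T  A  T  G
''  0  1  2  3  4  5  6  7
 G  1  0  1  2  3  4  5  6
 G  2  1  1  2  3  4  5  5
 G  3  2  2  2  3  4  5  5
 G  4  3  3  3  3  4  5  5
 T  5  4  3  4  3  4  4  5
 G  6  5  4  4  4  4  5  4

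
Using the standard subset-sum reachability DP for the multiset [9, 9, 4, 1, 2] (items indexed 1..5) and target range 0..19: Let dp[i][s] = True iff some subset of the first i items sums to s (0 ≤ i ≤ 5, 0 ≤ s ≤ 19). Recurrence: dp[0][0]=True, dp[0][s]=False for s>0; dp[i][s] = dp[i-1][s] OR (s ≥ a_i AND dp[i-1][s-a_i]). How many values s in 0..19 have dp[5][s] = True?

18

i\s   0   1   2   3   4   5   6   7   8   9  10  11  12  13  14  15  16  17  18  19
  0   T   F   F   F   F   F   F   F   F   F   F   F   F   F   F   F   F   F   F   F
  1   T   F   F   F   F   F   F   F   F   T   F   F   F   F   F   F   F   F   F   F
  2   T   F   F   F   F   F   F   F   F   T   F   F   F   F   F   F   F   F   T   F
  3   T   F   F   F   T   F   F   F   F   T   F   F   F   T   F   F   F   F   T   F
  4   T   T   F   F   T   T   F   F   F   T   T   F   F   T   T   F   F   F   T   T
  5   T   T   T   T   T   T   T   T   F   T   T   T   T   T   T   T   T   F   T   T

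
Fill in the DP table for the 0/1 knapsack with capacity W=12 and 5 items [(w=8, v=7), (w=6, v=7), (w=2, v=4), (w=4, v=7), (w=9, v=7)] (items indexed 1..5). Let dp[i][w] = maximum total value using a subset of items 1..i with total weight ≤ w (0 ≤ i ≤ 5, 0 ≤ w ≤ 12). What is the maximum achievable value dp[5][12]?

18

i\w   0   1   2   3   4   5   6   7   8   9  10  11  12
  0   0   0   0   0   0   0   0   0   0   0   0   0   0
  1   0   0   0   0   0   0   0   0   7   7   7   7   7
  2   0   0   0   0   0   0   7   7   7   7   7   7   7
  3   0   0   4   4   4   4   7   7  11  11  11  11  11
  4   0   0   4   4   7   7  11  11  11  11  14  14  18
  5   0   0   4   4   7   7  11  11  11  11  14  14  18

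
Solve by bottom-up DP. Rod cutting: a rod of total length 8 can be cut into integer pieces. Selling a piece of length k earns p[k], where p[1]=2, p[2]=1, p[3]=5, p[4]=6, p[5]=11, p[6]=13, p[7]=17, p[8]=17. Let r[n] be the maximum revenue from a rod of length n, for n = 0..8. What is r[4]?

8

   n    0    1    2    3    4    5    6    7    8
r[n]    0    2    4    6    8   11   13   17   19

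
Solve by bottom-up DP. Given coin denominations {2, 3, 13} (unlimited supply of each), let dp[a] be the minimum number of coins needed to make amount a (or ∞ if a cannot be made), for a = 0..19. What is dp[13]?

1

 a  0  1  2  3  4  5  6  7  8  9 10 11 12 13 14 15 16 17 18 19
dp  0  -  1  1  2  2  2  3  3  3  4  4  4  1  5  2  2  3  3  3
(- denotes ∞ / unreachable)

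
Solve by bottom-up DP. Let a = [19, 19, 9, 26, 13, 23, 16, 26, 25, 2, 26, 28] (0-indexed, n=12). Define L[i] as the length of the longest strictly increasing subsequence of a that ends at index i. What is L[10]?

5

   i    0    1    2    3    4    5    6    7    8    9   10   11
a[i]   19   19    9   26   13   23   16   26   25    2   26   28
L[i]    1    1    1    2    2    3    3    4    4    1    5    6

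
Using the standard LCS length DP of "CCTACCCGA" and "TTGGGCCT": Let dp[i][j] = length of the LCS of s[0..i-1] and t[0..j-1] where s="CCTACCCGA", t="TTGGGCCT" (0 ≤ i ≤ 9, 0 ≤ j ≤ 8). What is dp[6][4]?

1

   ''  T  T  G  G  G  C  C  T
''  0  0  0  0  0  0  0  0  0
 C  0  0  0  0  0  0  1  1  1
 C  0  0  0  0  0  0  1  2  2
 T  0  1  1  1  1  1  1  2  3
 A  0  1  1  1  1  1  1  2  3
 C  0  1  1  1  1  1  2  2  3
 C  0  1  1  1  1  1  2  3  3
 C  0  1  1  1  1  1  2  3  3
 G  0  1  1  2  2  2  2  3  3
 A  0  1  1  2  2  2  2  3  3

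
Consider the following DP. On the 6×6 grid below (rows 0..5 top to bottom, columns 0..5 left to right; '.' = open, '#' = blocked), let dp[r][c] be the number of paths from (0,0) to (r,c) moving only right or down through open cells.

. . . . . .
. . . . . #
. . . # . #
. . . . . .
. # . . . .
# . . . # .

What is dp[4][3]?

r\c   0   1   2   3   4   5
  0   1   1   1   1   1   1
  1   1   2   3   4   5   0
  2   1   3   6   0   5   0
  3   1   4  10  10  15  15
  4   1   0  10  20  35  50
  5   0   0  10  30   0  50

20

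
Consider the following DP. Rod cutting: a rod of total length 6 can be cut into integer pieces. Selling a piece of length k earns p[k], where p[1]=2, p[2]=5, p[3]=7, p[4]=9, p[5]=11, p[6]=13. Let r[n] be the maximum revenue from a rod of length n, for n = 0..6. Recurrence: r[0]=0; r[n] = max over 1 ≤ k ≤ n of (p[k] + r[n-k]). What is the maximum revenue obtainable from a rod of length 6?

   n    0    1    2    3    4    5    6
r[n]    0    2    5    7   10   12   15

15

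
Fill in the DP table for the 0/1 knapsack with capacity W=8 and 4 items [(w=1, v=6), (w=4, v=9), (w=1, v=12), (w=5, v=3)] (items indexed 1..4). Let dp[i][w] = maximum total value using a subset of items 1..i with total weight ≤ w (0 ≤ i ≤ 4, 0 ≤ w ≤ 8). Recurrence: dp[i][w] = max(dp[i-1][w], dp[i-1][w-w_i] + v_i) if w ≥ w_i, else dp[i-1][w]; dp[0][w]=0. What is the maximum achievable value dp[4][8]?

27

i\w   0   1   2   3   4   5   6   7   8
  0   0   0   0   0   0   0   0   0   0
  1   0   6   6   6   6   6   6   6   6
  2   0   6   6   6   9  15  15  15  15
  3   0  12  18  18  18  21  27  27  27
  4   0  12  18  18  18  21  27  27  27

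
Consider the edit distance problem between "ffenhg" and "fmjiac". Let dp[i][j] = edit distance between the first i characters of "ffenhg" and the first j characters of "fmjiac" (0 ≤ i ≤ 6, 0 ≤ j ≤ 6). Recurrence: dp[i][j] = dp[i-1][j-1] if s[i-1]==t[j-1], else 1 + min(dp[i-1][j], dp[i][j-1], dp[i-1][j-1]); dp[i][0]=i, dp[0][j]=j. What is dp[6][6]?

   ''  f  m  j  i  a  c
''  0  1  2  3  4  5  6
 f  1  0  1  2  3  4  5
 f  2  1  1  2  3  4  5
 e  3  2  2  2  3  4  5
 n  4  3  3  3  3  4  5
 h  5  4  4  4  4  4  5
 g  6  5  5  5  5  5  5

5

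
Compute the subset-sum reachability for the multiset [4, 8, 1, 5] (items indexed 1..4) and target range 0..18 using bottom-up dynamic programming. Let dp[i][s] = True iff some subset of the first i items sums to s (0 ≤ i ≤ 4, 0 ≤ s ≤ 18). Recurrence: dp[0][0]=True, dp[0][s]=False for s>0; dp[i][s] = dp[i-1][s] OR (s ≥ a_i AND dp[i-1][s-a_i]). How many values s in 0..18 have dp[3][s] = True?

i\s   0   1   2   3   4   5   6   7   8   9  10  11  12  13  14  15  16  17  18
  0   T   F   F   F   F   F   F   F   F   F   F   F   F   F   F   F   F   F   F
  1   T   F   F   F   T   F   F   F   F   F   F   F   F   F   F   F   F   F   F
  2   T   F   F   F   T   F   F   F   T   F   F   F   T   F   F   F   F   F   F
  3   T   T   F   F   T   T   F   F   T   T   F   F   T   T   F   F   F   F   F
  4   T   T   F   F   T   T   T   F   T   T   T   F   T   T   T   F   F   T   T

8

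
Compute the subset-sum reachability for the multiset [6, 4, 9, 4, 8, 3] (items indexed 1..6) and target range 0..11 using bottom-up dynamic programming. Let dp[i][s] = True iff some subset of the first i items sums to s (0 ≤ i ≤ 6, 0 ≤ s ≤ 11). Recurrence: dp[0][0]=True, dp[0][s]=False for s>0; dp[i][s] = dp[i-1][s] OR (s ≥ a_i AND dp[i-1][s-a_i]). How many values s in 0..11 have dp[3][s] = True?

5

i\s   0   1   2   3   4   5   6   7   8   9  10  11
  0   T   F   F   F   F   F   F   F   F   F   F   F
  1   T   F   F   F   F   F   T   F   F   F   F   F
  2   T   F   F   F   T   F   T   F   F   F   T   F
  3   T   F   F   F   T   F   T   F   F   T   T   F
  4   T   F   F   F   T   F   T   F   T   T   T   F
  5   T   F   F   F   T   F   T   F   T   T   T   F
  6   T   F   F   T   T   F   T   T   T   T   T   T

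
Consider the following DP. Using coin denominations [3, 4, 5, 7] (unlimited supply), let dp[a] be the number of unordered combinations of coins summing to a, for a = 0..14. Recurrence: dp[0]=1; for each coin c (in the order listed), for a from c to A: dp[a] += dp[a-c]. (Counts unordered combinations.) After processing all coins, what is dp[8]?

after  coin     0     1     2     3     4     5     6     7     8     9    10    11    12    13    14
          3     1     0     0     1     0     0     1     0     0     1     0     0     1     0     0
          4     1     0     0     1     1     0     1     1     1     1     1     1     2     1     1
          5     1     0     0     1     1     1     1     1     2     2     2     2     3     3     3
          7     1     0     0     1     1     1     1     2     2     2     3     3     4     4     5

2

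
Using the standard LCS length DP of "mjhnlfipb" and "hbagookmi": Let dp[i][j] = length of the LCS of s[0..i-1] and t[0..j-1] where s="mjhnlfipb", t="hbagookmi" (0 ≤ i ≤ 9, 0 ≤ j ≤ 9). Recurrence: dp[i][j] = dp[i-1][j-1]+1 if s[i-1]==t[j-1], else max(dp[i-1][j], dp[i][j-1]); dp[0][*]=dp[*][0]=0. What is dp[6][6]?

   ''  h  b  a  g  o  o  k  m  i
''  0  0  0  0  0  0  0  0  0  0
 m  0  0  0  0  0  0  0  0  1  1
 j  0  0  0  0  0  0  0  0  1  1
 h  0  1  1  1  1  1  1  1  1  1
 n  0  1  1  1  1  1  1  1  1  1
 l  0  1  1  1  1  1  1  1  1  1
 f  0  1  1  1  1  1  1  1  1  1
 i  0  1  1  1  1  1  1  1  1  2
 p  0  1  1  1  1  1  1  1  1  2
 b  0  1  2  2  2  2  2  2  2  2

1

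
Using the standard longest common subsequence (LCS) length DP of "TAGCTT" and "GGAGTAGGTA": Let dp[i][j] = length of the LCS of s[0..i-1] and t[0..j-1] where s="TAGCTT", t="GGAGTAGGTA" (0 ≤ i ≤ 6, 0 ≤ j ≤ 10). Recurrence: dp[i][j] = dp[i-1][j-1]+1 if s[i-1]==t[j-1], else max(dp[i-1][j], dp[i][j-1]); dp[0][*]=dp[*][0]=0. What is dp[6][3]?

1

   ''  G  G  A  G  T  A  G  G  T  A
''  0  0  0  0  0  0  0  0  0  0  0
 T  0  0  0  0  0  1  1  1  1  1  1
 A  0  0  0  1  1  1  2  2  2  2  2
 G  0  1  1  1  2  2  2  3  3  3  3
 C  0  1  1  1  2  2  2  3  3  3  3
 T  0  1  1  1  2  3  3  3  3  4  4
 T  0  1  1  1  2  3  3  3  3  4  4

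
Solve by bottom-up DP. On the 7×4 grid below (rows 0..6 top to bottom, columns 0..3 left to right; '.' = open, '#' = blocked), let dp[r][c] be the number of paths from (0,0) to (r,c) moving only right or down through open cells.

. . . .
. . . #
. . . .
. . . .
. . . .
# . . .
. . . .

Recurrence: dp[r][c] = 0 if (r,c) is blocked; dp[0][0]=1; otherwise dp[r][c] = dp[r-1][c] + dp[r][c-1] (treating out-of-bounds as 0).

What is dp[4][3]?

r\c   0   1   2   3
  0   1   1   1   1
  1   1   2   3   0
  2   1   3   6   6
  3   1   4  10  16
  4   1   5  15  31
  5   0   5  20  51
  6   0   5  25  76

31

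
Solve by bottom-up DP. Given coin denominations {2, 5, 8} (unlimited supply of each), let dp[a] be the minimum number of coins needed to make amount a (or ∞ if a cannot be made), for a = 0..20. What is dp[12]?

 a  0  1  2  3  4  5  6  7  8  9 10 11 12 13 14 15 16 17 18 19 20
dp  0  -  1  -  2  1  3  2  1  3  2  4  3  2  4  3  2  4  3  5  4
(- denotes ∞ / unreachable)

3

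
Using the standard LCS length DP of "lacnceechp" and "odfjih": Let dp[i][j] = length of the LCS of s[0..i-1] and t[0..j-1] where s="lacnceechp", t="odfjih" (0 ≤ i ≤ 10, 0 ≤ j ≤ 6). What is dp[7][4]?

   ''  o  d  f  j  i  h
''  0  0  0  0  0  0  0
 l  0  0  0  0  0  0  0
 a  0  0  0  0  0  0  0
 c  0  0  0  0  0  0  0
 n  0  0  0  0  0  0  0
 c  0  0  0  0  0  0  0
 e  0  0  0  0  0  0  0
 e  0  0  0  0  0  0  0
 c  0  0  0  0  0  0  0
 h  0  0  0  0  0  0  1
 p  0  0  0  0  0  0  1

0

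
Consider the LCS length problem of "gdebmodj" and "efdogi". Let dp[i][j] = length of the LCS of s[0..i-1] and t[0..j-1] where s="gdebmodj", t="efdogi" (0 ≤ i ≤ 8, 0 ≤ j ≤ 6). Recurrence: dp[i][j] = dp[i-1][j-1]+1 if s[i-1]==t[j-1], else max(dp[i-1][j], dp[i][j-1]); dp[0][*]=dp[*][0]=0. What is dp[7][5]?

2

   ''  e  f  d  o  g  i
''  0  0  0  0  0  0  0
 g  0  0  0  0  0  1  1
 d  0  0  0  1  1  1  1
 e  0  1  1  1  1  1  1
 b  0  1  1  1  1  1  1
 m  0  1  1  1  1  1  1
 o  0  1  1  1  2  2  2
 d  0  1  1  2  2  2  2
 j  0  1  1  2  2  2  2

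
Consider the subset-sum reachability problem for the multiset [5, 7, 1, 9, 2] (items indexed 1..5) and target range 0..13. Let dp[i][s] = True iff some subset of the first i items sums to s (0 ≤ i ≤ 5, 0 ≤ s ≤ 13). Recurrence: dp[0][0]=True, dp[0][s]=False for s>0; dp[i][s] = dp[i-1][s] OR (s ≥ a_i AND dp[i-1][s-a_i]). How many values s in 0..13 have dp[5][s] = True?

i\s   0   1   2   3   4   5   6   7   8   9  10  11  12  13
  0   T   F   F   F   F   F   F   F   F   F   F   F   F   F
  1   T   F   F   F   F   T   F   F   F   F   F   F   F   F
  2   T   F   F   F   F   T   F   T   F   F   F   F   T   F
  3   T   T   F   F   F   T   T   T   T   F   F   F   T   T
  4   T   T   F   F   F   T   T   T   T   T   T   F   T   T
  5   T   T   T   T   F   T   T   T   T   T   T   T   T   T

13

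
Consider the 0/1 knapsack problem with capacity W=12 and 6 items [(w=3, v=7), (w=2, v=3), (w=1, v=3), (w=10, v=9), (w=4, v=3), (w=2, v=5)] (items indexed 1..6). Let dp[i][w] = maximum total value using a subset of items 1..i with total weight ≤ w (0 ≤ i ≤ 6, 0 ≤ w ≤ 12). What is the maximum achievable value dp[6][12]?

21

i\w   0   1   2   3   4   5   6   7   8   9  10  11  12
  0   0   0   0   0   0   0   0   0   0   0   0   0   0
  1   0   0   0   7   7   7   7   7   7   7   7   7   7
  2   0   0   3   7   7  10  10  10  10  10  10  10  10
  3   0   3   3   7  10  10  13  13  13  13  13  13  13
  4   0   3   3   7  10  10  13  13  13  13  13  13  13
  5   0   3   3   7  10  10  13  13  13  13  16  16  16
  6   0   3   5   8  10  12  15  15  18  18  18  18  21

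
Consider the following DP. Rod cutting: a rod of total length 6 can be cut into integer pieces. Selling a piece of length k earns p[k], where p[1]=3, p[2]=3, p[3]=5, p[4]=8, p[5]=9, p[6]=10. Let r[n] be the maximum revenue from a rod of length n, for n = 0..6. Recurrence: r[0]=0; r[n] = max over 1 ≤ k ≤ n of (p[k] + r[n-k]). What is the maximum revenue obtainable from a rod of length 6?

   n    0    1    2    3    4    5    6
r[n]    0    3    6    9   12   15   18

18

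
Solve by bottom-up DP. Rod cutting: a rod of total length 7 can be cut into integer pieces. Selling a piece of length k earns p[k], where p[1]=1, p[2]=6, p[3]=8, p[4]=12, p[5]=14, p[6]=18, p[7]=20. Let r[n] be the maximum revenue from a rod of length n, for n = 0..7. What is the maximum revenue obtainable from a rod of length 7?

   n    0    1    2    3    4    5    6    7
r[n]    0    1    6    8   12   14   18   20

20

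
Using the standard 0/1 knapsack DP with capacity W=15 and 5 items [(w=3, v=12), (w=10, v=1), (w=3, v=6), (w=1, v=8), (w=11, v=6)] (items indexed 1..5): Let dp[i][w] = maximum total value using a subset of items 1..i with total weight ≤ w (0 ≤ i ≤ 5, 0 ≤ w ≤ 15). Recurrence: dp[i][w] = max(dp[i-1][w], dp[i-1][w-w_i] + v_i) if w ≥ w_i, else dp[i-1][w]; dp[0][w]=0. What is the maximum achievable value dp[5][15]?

26

i\w   0   1   2   3   4   5   6   7   8   9  10  11  12  13  14  15
  0   0   0   0   0   0   0   0   0   0   0   0   0   0   0   0   0
  1   0   0   0  12  12  12  12  12  12  12  12  12  12  12  12  12
  2   0   0   0  12  12  12  12  12  12  12  12  12  12  13  13  13
  3   0   0   0  12  12  12  18  18  18  18  18  18  18  18  18  18
  4   0   8   8  12  20  20  20  26  26  26  26  26  26  26  26  26
  5   0   8   8  12  20  20  20  26  26  26  26  26  26  26  26  26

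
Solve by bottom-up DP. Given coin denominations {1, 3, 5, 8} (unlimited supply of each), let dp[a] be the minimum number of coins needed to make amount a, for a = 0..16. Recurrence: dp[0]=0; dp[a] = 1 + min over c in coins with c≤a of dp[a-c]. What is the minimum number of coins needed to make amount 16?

 a  0  1  2  3  4  5  6  7  8  9 10 11 12 13 14 15 16
dp  0  1  2  1  2  1  2  3  1  2  2  2  3  2  3  3  2

2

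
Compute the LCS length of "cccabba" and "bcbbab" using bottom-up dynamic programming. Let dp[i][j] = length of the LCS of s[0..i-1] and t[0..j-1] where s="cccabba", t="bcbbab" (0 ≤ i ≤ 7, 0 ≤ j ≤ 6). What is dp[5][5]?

2

   ''  b  c  b  b  a  b
''  0  0  0  0  0  0  0
 c  0  0  1  1  1  1  1
 c  0  0  1  1  1  1  1
 c  0  0  1  1  1  1  1
 a  0  0  1  1  1  2  2
 b  0  1  1  2  2  2  3
 b  0  1  1  2  3  3  3
 a  0  1  1  2  3  4  4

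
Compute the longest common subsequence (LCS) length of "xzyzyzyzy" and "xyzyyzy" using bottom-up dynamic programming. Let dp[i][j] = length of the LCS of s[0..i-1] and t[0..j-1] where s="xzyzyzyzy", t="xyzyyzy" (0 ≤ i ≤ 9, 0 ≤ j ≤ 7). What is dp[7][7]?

   ''  x  y  z  y  y  z  y
''  0  0  0  0  0  0  0  0
 x  0  1  1  1  1  1  1  1
 z  0  1  1  2  2  2  2  2
 y  0  1  2  2  3  3  3  3
 z  0  1  2  3  3  3  4  4
 y  0  1  2  3  4  4  4  5
 z  0  1  2  3  4  4  5  5
 y  0  1  2  3  4  5  5  6
 z  0  1  2  3  4  5  6  6
 y  0  1  2  3  4  5  6  7

6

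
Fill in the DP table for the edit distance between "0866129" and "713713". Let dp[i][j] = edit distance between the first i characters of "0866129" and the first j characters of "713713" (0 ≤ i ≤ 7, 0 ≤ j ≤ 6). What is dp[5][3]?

   ''  7  1  3  7  1  3
''  0  1  2  3  4  5  6
 0  1  1  2  3  4  5  6
 8  2  2  2  3  4  5  6
 6  3  3  3  3  4  5  6
 6  4  4  4  4  4  5  6
 1  5  5  4  5  5  4  5
 2  6  6  5  5  6  5  5
 9  7  7  6  6  6  6  6

5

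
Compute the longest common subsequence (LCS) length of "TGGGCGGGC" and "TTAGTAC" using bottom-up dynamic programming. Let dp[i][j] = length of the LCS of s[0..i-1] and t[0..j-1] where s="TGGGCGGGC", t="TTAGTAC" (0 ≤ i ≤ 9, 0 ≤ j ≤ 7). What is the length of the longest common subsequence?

3

   ''  T  T  A  G  T  A  C
''  0  0  0  0  0  0  0  0
 T  0  1  1  1  1  1  1  1
 G  0  1  1  1  2  2  2  2
 G  0  1  1  1  2  2  2  2
 G  0  1  1  1  2  2  2  2
 C  0  1  1  1  2  2  2  3
 G  0  1  1  1  2  2  2  3
 G  0  1  1  1  2  2  2  3
 G  0  1  1  1  2  2  2  3
 C  0  1  1  1  2  2  2  3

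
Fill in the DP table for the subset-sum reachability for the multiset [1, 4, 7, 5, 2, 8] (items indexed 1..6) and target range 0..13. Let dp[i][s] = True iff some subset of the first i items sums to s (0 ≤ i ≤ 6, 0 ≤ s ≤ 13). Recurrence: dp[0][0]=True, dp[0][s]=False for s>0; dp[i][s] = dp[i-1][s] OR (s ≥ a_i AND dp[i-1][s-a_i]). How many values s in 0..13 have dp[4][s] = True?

i\s   0   1   2   3   4   5   6   7   8   9  10  11  12  13
  0   T   F   F   F   F   F   F   F   F   F   F   F   F   F
  1   T   T   F   F   F   F   F   F   F   F   F   F   F   F
  2   T   T   F   F   T   T   F   F   F   F   F   F   F   F
  3   T   T   F   F   T   T   F   T   T   F   F   T   T   F
  4   T   T   F   F   T   T   T   T   T   T   T   T   T   T
  5   T   T   T   T   T   T   T   T   T   T   T   T   T   T
  6   T   T   T   T   T   T   T   T   T   T   T   T   T   T

12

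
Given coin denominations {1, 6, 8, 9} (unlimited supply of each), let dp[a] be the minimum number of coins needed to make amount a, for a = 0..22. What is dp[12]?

 a  0  1  2  3  4  5  6  7  8  9 10 11 12 13 14 15 16 17 18 19 20 21 22
dp  0  1  2  3  4  5  1  2  1  1  2  3  2  3  2  2  2  2  2  3  3  3  3

2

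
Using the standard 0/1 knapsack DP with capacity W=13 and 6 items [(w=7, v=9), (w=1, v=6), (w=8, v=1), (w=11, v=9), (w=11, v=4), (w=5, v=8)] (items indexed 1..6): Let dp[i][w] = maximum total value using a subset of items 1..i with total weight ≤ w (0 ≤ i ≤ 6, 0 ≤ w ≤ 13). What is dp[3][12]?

i\w   0   1   2   3   4   5   6   7   8   9  10  11  12  13
  0   0   0   0   0   0   0   0   0   0   0   0   0   0   0
  1   0   0   0   0   0   0   0   9   9   9   9   9   9   9
  2   0   6   6   6   6   6   6   9  15  15  15  15  15  15
  3   0   6   6   6   6   6   6   9  15  15  15  15  15  15
  4   0   6   6   6   6   6   6   9  15  15  15  15  15  15
  5   0   6   6   6   6   6   6   9  15  15  15  15  15  15
  6   0   6   6   6   6   8  14  14  15  15  15  15  17  23

15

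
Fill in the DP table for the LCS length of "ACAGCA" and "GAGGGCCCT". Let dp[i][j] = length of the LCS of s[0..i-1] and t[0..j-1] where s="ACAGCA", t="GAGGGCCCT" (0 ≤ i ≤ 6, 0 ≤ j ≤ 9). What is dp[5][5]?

   ''  G  A  G  G  G  C  C  C  T
''  0  0  0  0  0  0  0  0  0  0
 A  0  0  1  1  1  1  1  1  1  1
 C  0  0  1  1  1  1  2  2  2  2
 A  0  0  1  1  1  1  2  2  2  2
 G  0  1  1  2  2  2  2  2  2  2
 C  0  1  1  2  2  2  3  3  3  3
 A  0  1  2  2  2  2  3  3  3  3

2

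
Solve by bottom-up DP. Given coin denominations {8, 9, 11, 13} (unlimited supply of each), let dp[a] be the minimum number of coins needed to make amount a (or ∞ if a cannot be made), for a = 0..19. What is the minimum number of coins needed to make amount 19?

2

 a  0  1  2  3  4  5  6  7  8  9 10 11 12 13 14 15 16 17 18 19
dp  0  -  -  -  -  -  -  -  1  1  -  1  -  1  -  -  2  2  2  2
(- denotes ∞ / unreachable)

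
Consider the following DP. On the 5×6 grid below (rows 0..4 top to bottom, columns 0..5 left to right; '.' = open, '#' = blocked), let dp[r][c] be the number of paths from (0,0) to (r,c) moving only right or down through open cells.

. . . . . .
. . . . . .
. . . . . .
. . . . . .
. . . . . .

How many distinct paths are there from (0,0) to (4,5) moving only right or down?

126

r\c   0   1   2   3   4   5
  0   1   1   1   1   1   1
  1   1   2   3   4   5   6
  2   1   3   6  10  15  21
  3   1   4  10  20  35  56
  4   1   5  15  35  70 126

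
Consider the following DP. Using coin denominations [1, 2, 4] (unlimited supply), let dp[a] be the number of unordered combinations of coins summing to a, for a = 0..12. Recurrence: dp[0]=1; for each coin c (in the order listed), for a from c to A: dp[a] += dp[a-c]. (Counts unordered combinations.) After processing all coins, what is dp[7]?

after  coin     0     1     2     3     4     5     6     7     8     9    10    11    12
          1     1     1     1     1     1     1     1     1     1     1     1     1     1
          2     1     1     2     2     3     3     4     4     5     5     6     6     7
          4     1     1     2     2     4     4     6     6     9     9    12    12    16

6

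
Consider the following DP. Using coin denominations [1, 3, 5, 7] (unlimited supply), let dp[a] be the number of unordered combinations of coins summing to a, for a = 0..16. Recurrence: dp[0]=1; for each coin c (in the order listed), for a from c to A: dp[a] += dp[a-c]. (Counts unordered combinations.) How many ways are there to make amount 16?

21

after  coin     0     1     2     3     4     5     6     7     8     9    10    11    12    13    14    15    16
          1     1     1     1     1     1     1     1     1     1     1     1     1     1     1     1     1     1
          3     1     1     1     2     2     2     3     3     3     4     4     4     5     5     5     6     6
          5     1     1     1     2     2     3     4     4     5     6     7     8     9    10    11    13    14
          7     1     1     1     2     2     3     4     5     6     7     9    10    12    14    16    19    21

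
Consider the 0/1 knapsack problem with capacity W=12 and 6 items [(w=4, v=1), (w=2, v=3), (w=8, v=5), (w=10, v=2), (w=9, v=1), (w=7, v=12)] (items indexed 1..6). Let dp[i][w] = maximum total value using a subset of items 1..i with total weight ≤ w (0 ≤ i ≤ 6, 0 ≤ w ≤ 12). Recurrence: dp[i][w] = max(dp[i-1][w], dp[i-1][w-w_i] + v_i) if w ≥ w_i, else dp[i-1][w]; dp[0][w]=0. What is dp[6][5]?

3

i\w   0   1   2   3   4   5   6   7   8   9  10  11  12
  0   0   0   0   0   0   0   0   0   0   0   0   0   0
  1   0   0   0   0   1   1   1   1   1   1   1   1   1
  2   0   0   3   3   3   3   4   4   4   4   4   4   4
  3   0   0   3   3   3   3   4   4   5   5   8   8   8
  4   0   0   3   3   3   3   4   4   5   5   8   8   8
  5   0   0   3   3   3   3   4   4   5   5   8   8   8
  6   0   0   3   3   3   3   4  12  12  15  15  15  15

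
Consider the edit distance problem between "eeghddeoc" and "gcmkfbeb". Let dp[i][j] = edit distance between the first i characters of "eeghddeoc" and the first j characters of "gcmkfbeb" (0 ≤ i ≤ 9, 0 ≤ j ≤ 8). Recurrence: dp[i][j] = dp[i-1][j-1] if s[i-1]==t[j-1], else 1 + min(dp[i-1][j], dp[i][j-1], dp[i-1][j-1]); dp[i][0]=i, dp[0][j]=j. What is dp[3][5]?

   ''  g  c  m  k  f  b  e  b
''  0  1  2  3  4  5  6  7  8
 e  1  1  2  3  4  5  6  6  7
 e  2  2  2  3  4  5  6  6  7
 g  3  2  3  3  4  5  6  7  7
 h  4  3  3  4  4  5  6  7  8
 d  5  4  4  4  5  5  6  7  8
 d  6  5  5  5  5  6  6  7  8
 e  7  6  6  6  6  6  7  6  7
 o  8  7  7  7  7  7  7  7  7
 c  9  8  7  8  8  8  8  8  8

5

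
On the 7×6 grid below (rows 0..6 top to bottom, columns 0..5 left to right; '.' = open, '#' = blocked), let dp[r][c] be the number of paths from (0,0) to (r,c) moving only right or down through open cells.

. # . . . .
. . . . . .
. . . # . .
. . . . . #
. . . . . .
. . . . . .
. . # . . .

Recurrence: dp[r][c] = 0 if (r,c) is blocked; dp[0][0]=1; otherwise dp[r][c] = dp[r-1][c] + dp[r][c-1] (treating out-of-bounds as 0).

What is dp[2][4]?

1

r\c   0   1   2   3   4   5
  0   1   0   0   0   0   0
  1   1   1   1   1   1   1
  2   1   2   3   0   1   2
  3   1   3   6   6   7   0
  4   1   4  10  16  23  23
  5   1   5  15  31  54  77
  6   1   6   0  31  85 162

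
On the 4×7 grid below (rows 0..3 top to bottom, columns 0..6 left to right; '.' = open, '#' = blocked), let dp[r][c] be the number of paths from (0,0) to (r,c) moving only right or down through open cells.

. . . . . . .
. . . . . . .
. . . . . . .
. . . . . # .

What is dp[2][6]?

28

r\c   0   1   2   3   4   5   6
  0   1   1   1   1   1   1   1
  1   1   2   3   4   5   6   7
  2   1   3   6  10  15  21  28
  3   1   4  10  20  35   0  28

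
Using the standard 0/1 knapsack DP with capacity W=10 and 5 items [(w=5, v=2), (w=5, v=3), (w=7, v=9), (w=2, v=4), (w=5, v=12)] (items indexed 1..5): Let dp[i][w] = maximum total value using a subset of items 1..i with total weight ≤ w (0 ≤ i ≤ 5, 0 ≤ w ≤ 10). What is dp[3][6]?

i\w   0   1   2   3   4   5   6   7   8   9  10
  0   0   0   0   0   0   0   0   0   0   0   0
  1   0   0   0   0   0   2   2   2   2   2   2
  2   0   0   0   0   0   3   3   3   3   3   5
  3   0   0   0   0   0   3   3   9   9   9   9
  4   0   0   4   4   4   4   4   9   9  13  13
  5   0   0   4   4   4  12  12  16  16  16  16

3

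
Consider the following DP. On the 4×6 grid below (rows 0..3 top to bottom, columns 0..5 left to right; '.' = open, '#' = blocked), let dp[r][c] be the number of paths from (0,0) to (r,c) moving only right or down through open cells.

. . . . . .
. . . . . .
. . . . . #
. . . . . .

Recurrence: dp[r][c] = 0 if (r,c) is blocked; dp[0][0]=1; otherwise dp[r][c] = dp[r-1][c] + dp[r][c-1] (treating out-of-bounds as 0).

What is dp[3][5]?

35

r\c   0   1   2   3   4   5
  0   1   1   1   1   1   1
  1   1   2   3   4   5   6
  2   1   3   6  10  15   0
  3   1   4  10  20  35  35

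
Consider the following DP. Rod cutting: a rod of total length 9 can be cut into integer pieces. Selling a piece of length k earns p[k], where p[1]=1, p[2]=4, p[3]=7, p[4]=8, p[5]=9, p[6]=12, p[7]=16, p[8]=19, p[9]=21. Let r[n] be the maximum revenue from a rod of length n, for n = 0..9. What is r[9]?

   n    0    1    2    3    4    5    6    7    8    9
r[n]    0    1    4    7    8   11   14   16   19   21

21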